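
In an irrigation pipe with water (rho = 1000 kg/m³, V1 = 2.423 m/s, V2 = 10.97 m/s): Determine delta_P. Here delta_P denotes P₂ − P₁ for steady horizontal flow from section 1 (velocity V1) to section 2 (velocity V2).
Formula: \Delta P = \frac{1}{2} \rho (V_1^2 - V_2^2)
delta_P = 0.5·1000·(2.423² − 10.97²)/1000 = -57.23 kPa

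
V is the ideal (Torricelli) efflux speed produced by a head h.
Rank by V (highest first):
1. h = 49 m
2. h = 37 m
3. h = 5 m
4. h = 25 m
Case 1: V = 31.01 m/s
Case 2: V = 26.94 m/s
Case 3: V = 9.905 m/s
Case 4: V = 22.15 m/s
Ranking (highest first): 1, 2, 4, 3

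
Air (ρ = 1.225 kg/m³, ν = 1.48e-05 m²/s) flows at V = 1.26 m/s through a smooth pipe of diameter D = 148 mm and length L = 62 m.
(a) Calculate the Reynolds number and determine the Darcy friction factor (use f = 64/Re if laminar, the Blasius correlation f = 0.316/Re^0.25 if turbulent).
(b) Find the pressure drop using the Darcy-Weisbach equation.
(a) Re = V·D/ν = 1.26·0.148/1.48e-05 = 12600 → turbulent (Re > 4000); f = 0.316/Re^0.25 = 0.316/12600^0.25 = 0.029826
(b) Darcy-Weisbach: ΔP = f·(L/D)·½ρV²/1000 = 0.029826·(62/0.148)·½·1.225·1.26²/1000 = 0.01215 kPa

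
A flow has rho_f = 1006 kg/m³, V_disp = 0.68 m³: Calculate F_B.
Formula: F_B = \rho_f g V_{disp}
F_B = 1006·9.81·0.68 = 6711 N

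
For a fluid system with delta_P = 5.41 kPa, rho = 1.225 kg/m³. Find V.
Formula: V = \sqrt{\frac{2 \Delta P}{\rho}}
V = √(2·(5.41·1000)/1.225) = 93.98 m/s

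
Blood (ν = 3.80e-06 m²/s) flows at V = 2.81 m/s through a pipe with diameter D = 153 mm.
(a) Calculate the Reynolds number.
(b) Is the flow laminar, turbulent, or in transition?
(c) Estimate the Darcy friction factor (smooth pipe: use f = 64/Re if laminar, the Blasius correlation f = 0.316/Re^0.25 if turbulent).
(a) Re = V·D/ν = 2.81·0.153/3.80e-06 = 113140
(b) Flow regime: turbulent (Re > 4000)
(c) Friction factor: f = 0.316/Re^0.25 = 0.316/113140^0.25 = 0.01723 (Blasius is strictly valid for Re ≲ 1e5; used here as the smooth-pipe estimate the problem specifies)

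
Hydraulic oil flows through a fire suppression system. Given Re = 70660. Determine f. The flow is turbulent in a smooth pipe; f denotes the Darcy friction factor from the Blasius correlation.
Formula: f = \frac{0.316}{Re^{0.25}}
f = 0.316/70660^0.25 = 0.01938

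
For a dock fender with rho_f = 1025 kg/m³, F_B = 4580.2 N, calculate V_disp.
Formula: F_B = \rho_f g V_{disp}
Substituting knowns: 4580.2 = 1025·9.81·V_disp
Solving for V_disp: V_disp = 4580.2/(1025·9.81) = 0.4555 m³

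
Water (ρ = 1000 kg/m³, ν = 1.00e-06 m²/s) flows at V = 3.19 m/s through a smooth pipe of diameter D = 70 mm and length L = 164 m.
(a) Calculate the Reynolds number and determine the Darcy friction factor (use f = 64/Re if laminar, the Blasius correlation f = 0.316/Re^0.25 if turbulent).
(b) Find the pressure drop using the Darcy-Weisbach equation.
(a) Re = V·D/ν = 3.19·0.07/1.00e-06 = 223300 → turbulent (Re > 4000); f = 0.316/Re^0.25 = 0.316/223300^0.25 = 0.014537 (Blasius is strictly valid for Re ≲ 1e5; used here as the smooth-pipe estimate the problem specifies)
(b) Darcy-Weisbach: ΔP = f·(L/D)·½ρV²/1000 = 0.014537·(164/0.070)·½·1000·3.19²/1000 = 173.3 kPa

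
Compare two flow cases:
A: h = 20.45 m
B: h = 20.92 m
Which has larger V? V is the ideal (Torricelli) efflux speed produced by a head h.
V(A) = 20.03 m/s, V(B) = 20.26 m/s. Answer: B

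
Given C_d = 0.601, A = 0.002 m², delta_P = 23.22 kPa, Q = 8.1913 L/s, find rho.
Formula: Q = C_d A \sqrt{\frac{2 \Delta P}{\rho}}
Substituting knowns: 8.1913 = 0.601·0.002·√(2·(23.22·1000)/rho)·1000
Solving for rho: rho = 2·(23.22·1000)/((8.1913/1000)/(0.601·0.002))² = 1000 kg/m³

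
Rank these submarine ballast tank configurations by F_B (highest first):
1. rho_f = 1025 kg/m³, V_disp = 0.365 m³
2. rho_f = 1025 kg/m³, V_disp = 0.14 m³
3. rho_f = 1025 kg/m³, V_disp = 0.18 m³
Case 1: F_B = 3670 N
Case 2: F_B = 1408 N
Case 3: F_B = 1810 N
Ranking (highest first): 1, 3, 2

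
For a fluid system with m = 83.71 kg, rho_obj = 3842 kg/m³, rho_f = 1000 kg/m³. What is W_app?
Formula: W_{app} = mg\left(1 - \frac{\rho_f}{\rho_{obj}}\right)
W_app = 83.71·9.81·(1 − 1000/3842) = 607.5 N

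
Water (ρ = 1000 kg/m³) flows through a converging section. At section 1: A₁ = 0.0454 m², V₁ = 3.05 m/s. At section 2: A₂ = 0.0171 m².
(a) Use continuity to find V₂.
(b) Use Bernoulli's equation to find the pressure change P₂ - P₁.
(a) Continuity: A₁V₁=A₂V₂ -> V₂=A₁V₁/A₂=0.0454*3.05/0.0171=8.10 m/s
(b) Bernoulli: P₂-P₁=0.5*rho*(V₁^2-V₂^2)/1000=0.5*1000*(3.05^2-8.10^2)/1000=-28.15 kPa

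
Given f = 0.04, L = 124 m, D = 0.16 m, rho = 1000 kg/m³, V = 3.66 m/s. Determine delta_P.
Formula: \Delta P = f \frac{L}{D} \frac{\rho V^2}{2}
delta_P = 0.04·(124/0.16)·0.5·1000·3.66²/1000 = 207.6 kPa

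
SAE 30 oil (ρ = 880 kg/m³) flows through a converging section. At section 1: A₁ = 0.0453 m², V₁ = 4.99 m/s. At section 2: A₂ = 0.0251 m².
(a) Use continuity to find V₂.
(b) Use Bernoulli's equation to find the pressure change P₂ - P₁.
(a) Continuity: A₁V₁=A₂V₂ -> V₂=A₁V₁/A₂=0.0453*4.99/0.0251=9.01 m/s
(b) Bernoulli: P₂-P₁=0.5*rho*(V₁^2-V₂^2)/1000=0.5*880*(4.99^2-9.01^2)/1000=-24.76 kPa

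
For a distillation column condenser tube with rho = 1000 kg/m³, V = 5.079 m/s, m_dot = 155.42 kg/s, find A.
Formula: \dot{m} = \rho A V
Substituting knowns: 155.42 = 1000·A·5.079
Solving for A: A = 155.42/(1000·5.079) = 0.0306 m²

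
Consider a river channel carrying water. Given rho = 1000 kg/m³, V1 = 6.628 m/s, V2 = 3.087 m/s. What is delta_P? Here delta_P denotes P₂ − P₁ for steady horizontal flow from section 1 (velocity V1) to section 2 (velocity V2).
Formula: \Delta P = \frac{1}{2} \rho (V_1^2 - V_2^2)
delta_P = 0.5·1000·(6.628² − 3.087²)/1000 = 17.2 kPa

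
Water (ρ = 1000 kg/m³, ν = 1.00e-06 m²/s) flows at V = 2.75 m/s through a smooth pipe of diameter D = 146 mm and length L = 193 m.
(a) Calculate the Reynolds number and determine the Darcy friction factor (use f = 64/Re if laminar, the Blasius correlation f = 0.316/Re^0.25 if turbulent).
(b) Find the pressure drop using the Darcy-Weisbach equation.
(a) Re = V·D/ν = 2.75·0.146/1.00e-06 = 401500 → turbulent (Re > 4000); f = 0.316/Re^0.25 = 0.316/401500^0.25 = 0.012554 (Blasius is strictly valid for Re ≲ 1e5; used here as the smooth-pipe estimate the problem specifies)
(b) Darcy-Weisbach: ΔP = f·(L/D)·½ρV²/1000 = 0.012554·(193/0.146)·½·1000·2.75²/1000 = 62.75 kPa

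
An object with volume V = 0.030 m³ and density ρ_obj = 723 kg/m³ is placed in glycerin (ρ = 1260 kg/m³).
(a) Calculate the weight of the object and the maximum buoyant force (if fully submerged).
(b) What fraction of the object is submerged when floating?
(a) W=rho_obj*g*V=723*9.81*0.030=212.8 N; F_B(max)=rho*g*V=1260*9.81*0.030=370.8 N
(b) Floating fraction=rho_obj/rho=723/1260=0.574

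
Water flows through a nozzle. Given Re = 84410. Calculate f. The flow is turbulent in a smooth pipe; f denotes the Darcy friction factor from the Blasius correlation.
Formula: f = \frac{0.316}{Re^{0.25}}
f = 0.316/84410^0.25 = 0.01854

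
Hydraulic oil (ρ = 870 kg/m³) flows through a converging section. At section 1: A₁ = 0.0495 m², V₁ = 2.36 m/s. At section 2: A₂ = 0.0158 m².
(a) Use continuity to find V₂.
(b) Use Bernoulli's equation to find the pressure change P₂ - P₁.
(a) Continuity: A₁V₁=A₂V₂ -> V₂=A₁V₁/A₂=0.0495*2.36/0.0158=7.39 m/s
(b) Bernoulli: P₂-P₁=0.5*rho*(V₁^2-V₂^2)/1000=0.5*870*(2.36^2-7.39^2)/1000=-21.33 kPa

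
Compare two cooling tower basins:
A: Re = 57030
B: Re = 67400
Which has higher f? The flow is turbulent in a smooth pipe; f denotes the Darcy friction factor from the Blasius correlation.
f(A) = 0.02045, f(B) = 0.01961. Answer: A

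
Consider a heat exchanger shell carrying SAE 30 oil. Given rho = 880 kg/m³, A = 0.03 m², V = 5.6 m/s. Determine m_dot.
Formula: \dot{m} = \rho A V
m_dot = 880·0.03·5.6 = 147.8 kg/s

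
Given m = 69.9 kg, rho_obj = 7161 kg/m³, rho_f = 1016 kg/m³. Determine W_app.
Formula: W_{app} = mg\left(1 - \frac{\rho_f}{\rho_{obj}}\right)
W_app = 69.9·9.81·(1 − 1016/7161) = 588.4 N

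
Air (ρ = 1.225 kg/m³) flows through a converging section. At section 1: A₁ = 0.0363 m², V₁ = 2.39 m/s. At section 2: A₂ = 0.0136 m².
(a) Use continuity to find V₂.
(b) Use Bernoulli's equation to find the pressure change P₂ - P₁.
(a) Continuity: A₁V₁=A₂V₂ -> V₂=A₁V₁/A₂=0.0363*2.39/0.0136=6.38 m/s
(b) Bernoulli: P₂-P₁=0.5*rho*(V₁^2-V₂^2)/1000=0.5*1.225*(2.39^2-6.38^2)/1000=-0.02143 kPa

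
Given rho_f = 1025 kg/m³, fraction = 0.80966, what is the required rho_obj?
Formula: f_{sub} = \frac{\rho_{obj}}{\rho_f}
Substituting knowns: 0.80966 = rho_obj/1025
Solving for rho_obj: rho_obj = 0.80966·1025 = 829.9 kg/m³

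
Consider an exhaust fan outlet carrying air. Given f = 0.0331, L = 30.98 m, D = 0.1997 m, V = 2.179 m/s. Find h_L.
Formula: h_L = f \frac{L}{D} \frac{V^2}{2g}
h_L = 0.0331·(30.98/0.1997)·2.179²/(2·9.81) = 1.243 m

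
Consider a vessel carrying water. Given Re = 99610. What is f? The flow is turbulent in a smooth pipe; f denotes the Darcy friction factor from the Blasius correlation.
Formula: f = \frac{0.316}{Re^{0.25}}
f = 0.316/99610^0.25 = 0.01779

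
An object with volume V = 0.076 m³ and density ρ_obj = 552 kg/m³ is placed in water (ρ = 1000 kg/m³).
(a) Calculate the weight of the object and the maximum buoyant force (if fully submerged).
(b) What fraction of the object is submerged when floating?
(a) W=rho_obj*g*V=552*9.81*0.076=411.5 N; F_B(max)=rho*g*V=1000*9.81*0.076=745.6 N
(b) Floating fraction=rho_obj/rho=552/1000=0.552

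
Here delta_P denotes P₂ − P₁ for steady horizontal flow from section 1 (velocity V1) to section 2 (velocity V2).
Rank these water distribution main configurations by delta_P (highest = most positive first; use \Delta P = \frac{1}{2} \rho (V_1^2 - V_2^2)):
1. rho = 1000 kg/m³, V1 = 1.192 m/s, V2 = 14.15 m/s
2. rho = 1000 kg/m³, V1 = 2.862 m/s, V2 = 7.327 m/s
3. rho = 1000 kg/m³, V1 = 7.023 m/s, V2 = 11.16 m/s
Case 1: delta_P = -99.4 kPa
Case 2: delta_P = -22.75 kPa
Case 3: delta_P = -37.61 kPa
Ranking (highest first): 2, 3, 1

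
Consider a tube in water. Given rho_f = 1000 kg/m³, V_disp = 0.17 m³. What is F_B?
Formula: F_B = \rho_f g V_{disp}
F_B = 1000·9.81·0.17 = 1668 N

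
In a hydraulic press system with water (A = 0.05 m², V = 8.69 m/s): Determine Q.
Formula: Q = A V
Q = 0.05·8.69·1000 = 434.5 L/s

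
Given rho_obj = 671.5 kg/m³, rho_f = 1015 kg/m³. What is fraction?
Formula: f_{sub} = \frac{\rho_{obj}}{\rho_f}
fraction = 671.5/1015 = 0.6616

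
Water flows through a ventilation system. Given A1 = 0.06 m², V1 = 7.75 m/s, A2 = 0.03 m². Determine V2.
Formula: V_2 = \frac{A_1 V_1}{A_2}
V2 = 0.06·7.75/0.03 = 15.5 m/s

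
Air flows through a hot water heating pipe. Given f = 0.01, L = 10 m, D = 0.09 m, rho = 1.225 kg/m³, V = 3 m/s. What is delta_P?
Formula: \Delta P = f \frac{L}{D} \frac{\rho V^2}{2}
delta_P = 0.01·(10/0.09)·0.5·1.225·3²/1000 = 0.006125 kPa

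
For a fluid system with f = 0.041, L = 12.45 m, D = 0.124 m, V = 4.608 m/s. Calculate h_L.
Formula: h_L = f \frac{L}{D} \frac{V^2}{2g}
h_L = 0.041·(12.45/0.124)·4.608²/(2·9.81) = 4.455 m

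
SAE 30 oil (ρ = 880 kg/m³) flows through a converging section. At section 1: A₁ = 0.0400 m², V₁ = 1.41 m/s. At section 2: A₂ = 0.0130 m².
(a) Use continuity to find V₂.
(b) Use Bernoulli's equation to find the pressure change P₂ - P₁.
(a) Continuity: A₁V₁=A₂V₂ -> V₂=A₁V₁/A₂=0.0400*1.41/0.0130=4.34 m/s
(b) Bernoulli: P₂-P₁=0.5*rho*(V₁^2-V₂^2)/1000=0.5*880*(1.41^2-4.34^2)/1000=-7.413 kPa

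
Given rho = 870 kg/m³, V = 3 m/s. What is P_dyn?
Formula: P_{dyn} = \frac{1}{2} \rho V^2
P_dyn = 0.5·870·3²/1000 = 3.915 kPa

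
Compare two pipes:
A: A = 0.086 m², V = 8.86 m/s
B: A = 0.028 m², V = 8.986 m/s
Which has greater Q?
Q(A) = 762 L/s, Q(B) = 251.6 L/s. Answer: A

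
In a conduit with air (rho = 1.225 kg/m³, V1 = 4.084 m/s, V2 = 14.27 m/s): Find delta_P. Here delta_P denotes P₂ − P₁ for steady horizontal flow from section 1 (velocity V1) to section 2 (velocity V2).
Formula: \Delta P = \frac{1}{2} \rho (V_1^2 - V_2^2)
delta_P = 0.5·1.225·(4.084² − 14.27²)/1000 = -0.1145 kPa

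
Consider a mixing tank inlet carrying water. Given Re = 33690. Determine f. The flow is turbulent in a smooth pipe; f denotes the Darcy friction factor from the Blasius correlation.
Formula: f = \frac{0.316}{Re^{0.25}}
f = 0.316/33690^0.25 = 0.02332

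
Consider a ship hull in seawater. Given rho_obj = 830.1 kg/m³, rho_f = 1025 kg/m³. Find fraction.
Formula: f_{sub} = \frac{\rho_{obj}}{\rho_f}
fraction = 830.1/1025 = 0.8099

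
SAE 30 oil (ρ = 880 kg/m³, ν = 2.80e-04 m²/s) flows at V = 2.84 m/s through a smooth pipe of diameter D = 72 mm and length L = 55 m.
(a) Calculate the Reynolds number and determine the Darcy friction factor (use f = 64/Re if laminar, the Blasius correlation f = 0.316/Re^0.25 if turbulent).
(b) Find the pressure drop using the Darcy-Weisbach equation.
(a) Re = V·D/ν = 2.84·0.072/2.80e-04 = 730.29 → laminar (Re < 2300); f = 64/Re = 64/730.29 = 0.087636
(b) Darcy-Weisbach: ΔP = f·(L/D)·½ρV²/1000 = 0.087636·(55/0.072)·½·880·2.84²/1000 = 237.6 kPa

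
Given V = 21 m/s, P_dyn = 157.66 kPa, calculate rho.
Formula: P_{dyn} = \frac{1}{2} \rho V^2
Substituting knowns: 157.66 = 0.5·rho·21²/1000
Solving for rho: rho = 2·(157.66·1000)/21² = 715 kg/m³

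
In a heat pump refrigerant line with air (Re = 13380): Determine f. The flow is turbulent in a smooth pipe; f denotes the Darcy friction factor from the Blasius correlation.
Formula: f = \frac{0.316}{Re^{0.25}}
f = 0.316/13380^0.25 = 0.02938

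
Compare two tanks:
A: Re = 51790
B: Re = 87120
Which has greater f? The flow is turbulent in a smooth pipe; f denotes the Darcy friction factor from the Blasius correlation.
f(A) = 0.02095, f(B) = 0.01839. Answer: A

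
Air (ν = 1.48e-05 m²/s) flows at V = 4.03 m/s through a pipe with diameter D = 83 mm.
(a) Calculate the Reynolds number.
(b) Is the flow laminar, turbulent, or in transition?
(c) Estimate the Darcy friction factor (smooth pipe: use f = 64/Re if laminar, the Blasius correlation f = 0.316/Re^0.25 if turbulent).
(a) Re = V·D/ν = 4.03·0.083/1.48e-05 = 22601
(b) Flow regime: turbulent (Re > 4000)
(c) Friction factor: f = 0.316/Re^0.25 = 0.316/22601^0.25 = 0.02577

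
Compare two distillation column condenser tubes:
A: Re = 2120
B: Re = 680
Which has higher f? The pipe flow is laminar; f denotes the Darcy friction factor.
f(A) = 0.03019, f(B) = 0.09412. Answer: B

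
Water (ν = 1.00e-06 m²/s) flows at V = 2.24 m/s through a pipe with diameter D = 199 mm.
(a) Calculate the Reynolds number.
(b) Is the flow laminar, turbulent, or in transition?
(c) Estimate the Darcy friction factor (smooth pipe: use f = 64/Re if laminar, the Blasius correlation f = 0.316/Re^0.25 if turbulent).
(a) Re = V·D/ν = 2.24·0.199/1.00e-06 = 445760
(b) Flow regime: turbulent (Re > 4000)
(c) Friction factor: f = 0.316/Re^0.25 = 0.316/445760^0.25 = 0.01223 (Blasius is strictly valid for Re ≲ 1e5; used here as the smooth-pipe estimate the problem specifies)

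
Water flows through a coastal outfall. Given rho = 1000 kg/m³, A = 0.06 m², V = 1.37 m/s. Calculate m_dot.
Formula: \dot{m} = \rho A V
m_dot = 1000·0.06·1.37 = 82.2 kg/s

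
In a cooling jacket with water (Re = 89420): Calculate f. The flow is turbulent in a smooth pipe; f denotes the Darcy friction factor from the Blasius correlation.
Formula: f = \frac{0.316}{Re^{0.25}}
f = 0.316/89420^0.25 = 0.01827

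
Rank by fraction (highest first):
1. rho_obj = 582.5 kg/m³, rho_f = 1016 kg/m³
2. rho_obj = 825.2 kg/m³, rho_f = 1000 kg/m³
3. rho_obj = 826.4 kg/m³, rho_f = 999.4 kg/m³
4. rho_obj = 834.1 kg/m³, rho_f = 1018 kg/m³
Case 1: fraction = 0.5733
Case 2: fraction = 0.8252
Case 3: fraction = 0.8269
Case 4: fraction = 0.8194
Ranking (highest first): 3, 2, 4, 1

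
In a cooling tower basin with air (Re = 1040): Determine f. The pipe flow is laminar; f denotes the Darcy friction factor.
Formula: f = \frac{64}{Re}
f = 64/1040 = 0.06154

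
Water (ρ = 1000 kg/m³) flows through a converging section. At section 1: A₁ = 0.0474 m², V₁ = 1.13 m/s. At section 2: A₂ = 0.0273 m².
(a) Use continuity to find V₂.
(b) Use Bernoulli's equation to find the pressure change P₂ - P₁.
(a) Continuity: A₁V₁=A₂V₂ -> V₂=A₁V₁/A₂=0.0474*1.13/0.0273=1.96 m/s
(b) Bernoulli: P₂-P₁=0.5*rho*(V₁^2-V₂^2)/1000=0.5*1000*(1.13^2-1.96^2)/1000=-1.282 kPa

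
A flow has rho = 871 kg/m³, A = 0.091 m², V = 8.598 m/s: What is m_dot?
Formula: \dot{m} = \rho A V
m_dot = 871·0.091·8.598 = 681.5 kg/s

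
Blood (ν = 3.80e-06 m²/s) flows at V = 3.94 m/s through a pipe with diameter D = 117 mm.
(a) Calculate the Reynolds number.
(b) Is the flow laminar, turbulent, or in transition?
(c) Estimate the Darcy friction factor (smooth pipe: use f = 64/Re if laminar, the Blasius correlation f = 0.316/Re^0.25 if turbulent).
(a) Re = V·D/ν = 3.94·0.117/3.80e-06 = 121310
(b) Flow regime: turbulent (Re > 4000)
(c) Friction factor: f = 0.316/Re^0.25 = 0.316/121310^0.25 = 0.01693 (Blasius is strictly valid for Re ≲ 1e5; used here as the smooth-pipe estimate the problem specifies)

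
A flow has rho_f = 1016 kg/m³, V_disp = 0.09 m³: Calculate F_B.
Formula: F_B = \rho_f g V_{disp}
F_B = 1016·9.81·0.09 = 897 N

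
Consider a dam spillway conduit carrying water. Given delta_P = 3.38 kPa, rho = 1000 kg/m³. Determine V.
Formula: V = \sqrt{\frac{2 \Delta P}{\rho}}
V = √(2·(3.38·1000)/1000) = 2.6 m/s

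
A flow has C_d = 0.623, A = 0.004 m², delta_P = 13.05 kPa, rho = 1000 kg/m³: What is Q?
Formula: Q = C_d A \sqrt{\frac{2 \Delta P}{\rho}}
Q = 0.623·0.004·√(2·(13.05·1000)/1000)·1000 = 12.73 L/s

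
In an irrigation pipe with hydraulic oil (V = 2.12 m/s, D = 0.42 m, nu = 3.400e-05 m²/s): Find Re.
Formula: Re = \frac{V D}{\nu}
Re = 2.12·0.42/3.400e-05 = 26188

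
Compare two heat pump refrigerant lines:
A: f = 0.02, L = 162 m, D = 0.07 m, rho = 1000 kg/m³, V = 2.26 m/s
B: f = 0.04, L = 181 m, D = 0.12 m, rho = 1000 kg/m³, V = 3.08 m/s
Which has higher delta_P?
delta_P(A) = 118.2 kPa, delta_P(B) = 286.2 kPa. Answer: B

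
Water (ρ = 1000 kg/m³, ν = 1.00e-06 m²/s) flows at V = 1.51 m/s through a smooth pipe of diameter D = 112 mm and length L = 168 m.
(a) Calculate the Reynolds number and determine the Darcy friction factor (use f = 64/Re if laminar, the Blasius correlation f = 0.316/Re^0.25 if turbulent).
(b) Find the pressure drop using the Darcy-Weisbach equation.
(a) Re = V·D/ν = 1.51·0.112/1.00e-06 = 169120 → turbulent (Re > 4000); f = 0.316/Re^0.25 = 0.316/169120^0.25 = 0.015583 (Blasius is strictly valid for Re ≲ 1e5; used here as the smooth-pipe estimate the problem specifies)
(b) Darcy-Weisbach: ΔP = f·(L/D)·½ρV²/1000 = 0.015583·(168/0.112)·½·1000·1.51²/1000 = 26.65 kPa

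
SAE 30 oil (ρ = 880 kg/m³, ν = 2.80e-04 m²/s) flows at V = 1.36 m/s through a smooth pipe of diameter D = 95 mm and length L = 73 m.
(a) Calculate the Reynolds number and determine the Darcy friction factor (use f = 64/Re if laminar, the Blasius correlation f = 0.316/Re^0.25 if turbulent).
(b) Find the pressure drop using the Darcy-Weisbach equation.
(a) Re = V·D/ν = 1.36·0.095/2.80e-04 = 461.43 → laminar (Re < 2300); f = 64/Re = 64/461.43 = 0.1387
(b) Darcy-Weisbach: ΔP = f·(L/D)·½ρV²/1000 = 0.1387·(73/0.095)·½·880·1.36²/1000 = 86.74 kPa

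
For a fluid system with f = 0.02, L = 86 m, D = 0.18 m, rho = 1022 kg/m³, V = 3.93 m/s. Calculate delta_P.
Formula: \Delta P = f \frac{L}{D} \frac{\rho V^2}{2}
delta_P = 0.02·(86/0.18)·0.5·1022·3.93²/1000 = 75.42 kPa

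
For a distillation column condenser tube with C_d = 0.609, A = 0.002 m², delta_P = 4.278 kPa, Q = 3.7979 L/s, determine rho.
Formula: Q = C_d A \sqrt{\frac{2 \Delta P}{\rho}}
Substituting knowns: 3.7979 = 0.609·0.002·√(2·(4.278·1000)/rho)·1000
Solving for rho: rho = 2·(4.278·1000)/((3.7979/1000)/(0.609·0.002))² = 880 kg/m³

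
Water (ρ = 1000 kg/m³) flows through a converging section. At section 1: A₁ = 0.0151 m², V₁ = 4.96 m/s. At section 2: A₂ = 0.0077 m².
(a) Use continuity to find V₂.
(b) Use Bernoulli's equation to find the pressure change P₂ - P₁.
(a) Continuity: A₁V₁=A₂V₂ -> V₂=A₁V₁/A₂=0.0151*4.96/0.0077=9.73 m/s
(b) Bernoulli: P₂-P₁=0.5*rho*(V₁^2-V₂^2)/1000=0.5*1000*(4.96^2-9.73^2)/1000=-35.04 kPa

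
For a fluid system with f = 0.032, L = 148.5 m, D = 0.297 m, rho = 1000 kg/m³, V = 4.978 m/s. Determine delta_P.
Formula: \Delta P = f \frac{L}{D} \frac{\rho V^2}{2}
delta_P = 0.032·(148.5/0.297)·0.5·1000·4.978²/1000 = 198.2 kPa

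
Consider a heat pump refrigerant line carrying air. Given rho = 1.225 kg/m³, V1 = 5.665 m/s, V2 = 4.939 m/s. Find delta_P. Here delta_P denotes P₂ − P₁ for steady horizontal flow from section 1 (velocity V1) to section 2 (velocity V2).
Formula: \Delta P = \frac{1}{2} \rho (V_1^2 - V_2^2)
delta_P = 0.5·1.225·(5.665² − 4.939²)/1000 = 0.004715 kPa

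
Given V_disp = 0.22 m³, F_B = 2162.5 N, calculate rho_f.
Formula: F_B = \rho_f g V_{disp}
Substituting knowns: 2162.5 = rho_f·9.81·0.22
Solving for rho_f: rho_f = 2162.5/(9.81·0.22) = 1002 kg/m³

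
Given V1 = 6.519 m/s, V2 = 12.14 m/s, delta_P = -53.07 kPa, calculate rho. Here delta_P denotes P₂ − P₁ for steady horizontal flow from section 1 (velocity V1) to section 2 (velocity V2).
Formula: \Delta P = \frac{1}{2} \rho (V_1^2 - V_2^2)
Substituting knowns: -53.07 = 0.5·rho·(6.519² − 12.14²)/1000
Solving for rho: rho = 2·(-53.07·1000)/(6.519² − 12.14²) = 1012 kg/m³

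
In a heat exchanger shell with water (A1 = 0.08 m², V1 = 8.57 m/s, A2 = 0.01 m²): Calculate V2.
Formula: V_2 = \frac{A_1 V_1}{A_2}
V2 = 0.08·8.57/0.01 = 68.56 m/s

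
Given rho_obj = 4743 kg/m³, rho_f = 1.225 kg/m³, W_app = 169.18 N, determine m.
Formula: W_{app} = mg\left(1 - \frac{\rho_f}{\rho_{obj}}\right)
Substituting knowns: 169.18 = m·9.81·(1 − 1.225/4743)
Solving for m: m = 169.18/(9.81·(1 − 1.225/4743)) = 17.25 kg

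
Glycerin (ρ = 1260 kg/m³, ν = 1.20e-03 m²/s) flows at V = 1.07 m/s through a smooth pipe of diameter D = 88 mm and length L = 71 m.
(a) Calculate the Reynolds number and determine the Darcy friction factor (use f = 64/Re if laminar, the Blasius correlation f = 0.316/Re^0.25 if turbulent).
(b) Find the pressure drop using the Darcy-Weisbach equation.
(a) Re = V·D/ν = 1.07·0.088/1.20e-03 = 78.467 → laminar (Re < 2300); f = 64/Re = 64/78.467 = 0.81563
(b) Darcy-Weisbach: ΔP = f·(L/D)·½ρV²/1000 = 0.81563·(71/0.088)·½·1260·1.07²/1000 = 474.7 kPa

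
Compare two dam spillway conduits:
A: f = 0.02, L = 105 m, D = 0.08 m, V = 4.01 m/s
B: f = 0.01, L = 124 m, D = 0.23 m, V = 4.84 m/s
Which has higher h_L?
h_L(A) = 21.51 m, h_L(B) = 6.437 m. Answer: A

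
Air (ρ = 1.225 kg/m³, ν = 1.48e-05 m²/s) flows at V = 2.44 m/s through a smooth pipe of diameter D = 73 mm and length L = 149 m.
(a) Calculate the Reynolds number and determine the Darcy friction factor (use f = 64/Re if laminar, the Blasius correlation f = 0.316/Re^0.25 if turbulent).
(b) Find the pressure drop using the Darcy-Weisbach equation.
(a) Re = V·D/ν = 2.44·0.073/1.48e-05 = 12035 → turbulent (Re > 4000); f = 0.316/Re^0.25 = 0.316/12035^0.25 = 0.03017
(b) Darcy-Weisbach: ΔP = f·(L/D)·½ρV²/1000 = 0.03017·(149/0.073)·½·1.225·2.44²/1000 = 0.2246 kPa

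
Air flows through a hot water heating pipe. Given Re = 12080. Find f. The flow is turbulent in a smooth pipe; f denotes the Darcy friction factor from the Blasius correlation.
Formula: f = \frac{0.316}{Re^{0.25}}
f = 0.316/12080^0.25 = 0.03014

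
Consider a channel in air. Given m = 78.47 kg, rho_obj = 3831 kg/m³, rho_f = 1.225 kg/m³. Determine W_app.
Formula: W_{app} = mg\left(1 - \frac{\rho_f}{\rho_{obj}}\right)
W_app = 78.47·9.81·(1 − 1.225/3831) = 769.5 N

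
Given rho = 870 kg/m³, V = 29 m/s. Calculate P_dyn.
Formula: P_{dyn} = \frac{1}{2} \rho V^2
P_dyn = 0.5·870·29²/1000 = 365.8 kPa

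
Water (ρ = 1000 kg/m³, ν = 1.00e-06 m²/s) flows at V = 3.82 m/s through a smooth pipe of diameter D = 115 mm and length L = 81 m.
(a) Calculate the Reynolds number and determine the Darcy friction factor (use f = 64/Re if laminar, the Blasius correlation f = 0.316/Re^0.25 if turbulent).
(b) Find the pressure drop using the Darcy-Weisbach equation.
(a) Re = V·D/ν = 3.82·0.115/1.00e-06 = 439300 → turbulent (Re > 4000); f = 0.316/Re^0.25 = 0.316/439300^0.25 = 0.012274 (Blasius is strictly valid for Re ≲ 1e5; used here as the smooth-pipe estimate the problem specifies)
(b) Darcy-Weisbach: ΔP = f·(L/D)·½ρV²/1000 = 0.012274·(81/0.115)·½·1000·3.82²/1000 = 63.08 kPa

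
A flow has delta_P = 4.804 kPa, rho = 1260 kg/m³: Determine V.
Formula: V = \sqrt{\frac{2 \Delta P}{\rho}}
V = √(2·(4.804·1000)/1260) = 2.761 m/s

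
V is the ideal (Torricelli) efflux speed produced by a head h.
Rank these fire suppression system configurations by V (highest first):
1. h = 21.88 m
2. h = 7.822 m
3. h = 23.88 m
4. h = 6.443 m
Case 1: V = 20.72 m/s
Case 2: V = 12.39 m/s
Case 3: V = 21.65 m/s
Case 4: V = 11.24 m/s
Ranking (highest first): 3, 1, 2, 4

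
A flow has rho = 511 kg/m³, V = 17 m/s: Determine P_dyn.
Formula: P_{dyn} = \frac{1}{2} \rho V^2
P_dyn = 0.5·511·17²/1000 = 73.84 kPa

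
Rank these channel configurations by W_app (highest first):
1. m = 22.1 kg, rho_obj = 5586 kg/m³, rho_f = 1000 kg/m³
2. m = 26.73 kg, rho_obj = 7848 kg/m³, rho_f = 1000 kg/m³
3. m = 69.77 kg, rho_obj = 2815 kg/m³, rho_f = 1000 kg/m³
Case 1: W_app = 178 N
Case 2: W_app = 228.8 N
Case 3: W_app = 441.3 N
Ranking (highest first): 3, 2, 1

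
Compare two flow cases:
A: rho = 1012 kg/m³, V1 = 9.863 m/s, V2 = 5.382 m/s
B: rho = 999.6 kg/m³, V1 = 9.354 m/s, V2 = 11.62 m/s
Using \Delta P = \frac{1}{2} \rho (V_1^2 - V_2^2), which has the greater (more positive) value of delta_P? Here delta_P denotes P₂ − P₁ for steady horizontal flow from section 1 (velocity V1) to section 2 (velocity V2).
delta_P(A) = 34.57 kPa, delta_P(B) = -23.75 kPa. Answer: A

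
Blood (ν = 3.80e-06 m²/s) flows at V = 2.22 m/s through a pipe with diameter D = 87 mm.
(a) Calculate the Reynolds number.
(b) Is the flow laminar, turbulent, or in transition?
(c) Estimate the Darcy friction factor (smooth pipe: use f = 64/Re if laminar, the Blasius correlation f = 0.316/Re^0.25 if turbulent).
(a) Re = V·D/ν = 2.22·0.087/3.80e-06 = 50826
(b) Flow regime: turbulent (Re > 4000)
(c) Friction factor: f = 0.316/Re^0.25 = 0.316/50826^0.25 = 0.02105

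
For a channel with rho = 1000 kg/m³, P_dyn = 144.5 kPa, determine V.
Formula: P_{dyn} = \frac{1}{2} \rho V^2
Substituting knowns: 144.5 = 0.5·1000·V²/1000
Solving for V: V = √(2·(144.5·1000)/1000) = 17 m/s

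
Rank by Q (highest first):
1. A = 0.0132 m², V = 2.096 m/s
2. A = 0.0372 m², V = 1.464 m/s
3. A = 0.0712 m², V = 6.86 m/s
Case 1: Q = 27.67 L/s
Case 2: Q = 54.46 L/s
Case 3: Q = 488.4 L/s
Ranking (highest first): 3, 2, 1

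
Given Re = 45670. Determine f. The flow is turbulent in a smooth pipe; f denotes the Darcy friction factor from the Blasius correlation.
Formula: f = \frac{0.316}{Re^{0.25}}
f = 0.316/45670^0.25 = 0.02162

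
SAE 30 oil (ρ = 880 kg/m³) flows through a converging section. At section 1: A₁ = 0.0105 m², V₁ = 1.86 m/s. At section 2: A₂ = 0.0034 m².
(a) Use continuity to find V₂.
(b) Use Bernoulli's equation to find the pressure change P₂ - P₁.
(a) Continuity: A₁V₁=A₂V₂ -> V₂=A₁V₁/A₂=0.0105*1.86/0.0034=5.74 m/s
(b) Bernoulli: P₂-P₁=0.5*rho*(V₁^2-V₂^2)/1000=0.5*880*(1.86^2-5.74^2)/1000=-12.97 kPa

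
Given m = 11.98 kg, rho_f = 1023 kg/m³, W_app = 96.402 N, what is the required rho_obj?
Formula: W_{app} = mg\left(1 - \frac{\rho_f}{\rho_{obj}}\right)
Substituting knowns: 96.402 = 11.98·9.81·(1 − 1023/rho_obj)
Solving for rho_obj: rho_obj = 1023/(1 − 96.402/(11.98·9.81)) = 5692 kg/m³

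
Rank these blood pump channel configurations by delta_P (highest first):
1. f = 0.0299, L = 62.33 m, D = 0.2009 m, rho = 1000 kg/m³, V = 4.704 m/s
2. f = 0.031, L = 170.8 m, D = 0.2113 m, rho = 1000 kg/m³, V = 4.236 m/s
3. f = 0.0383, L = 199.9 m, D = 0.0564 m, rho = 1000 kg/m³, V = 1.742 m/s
Case 1: delta_P = 102.6 kPa
Case 2: delta_P = 224.8 kPa
Case 3: delta_P = 206 kPa
Ranking (highest first): 2, 3, 1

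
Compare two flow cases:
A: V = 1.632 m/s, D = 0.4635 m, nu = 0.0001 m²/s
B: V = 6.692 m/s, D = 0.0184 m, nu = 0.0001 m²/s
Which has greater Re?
Re(A) = 7564, Re(B) = 1231. Answer: A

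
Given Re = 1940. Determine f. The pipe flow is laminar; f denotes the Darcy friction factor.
Formula: f = \frac{64}{Re}
f = 64/1940 = 0.03299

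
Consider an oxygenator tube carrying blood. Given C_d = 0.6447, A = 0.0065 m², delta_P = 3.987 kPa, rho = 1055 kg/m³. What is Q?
Formula: Q = C_d A \sqrt{\frac{2 \Delta P}{\rho}}
Q = 0.6447·0.0065·√(2·(3.987·1000)/1055)·1000 = 11.52 L/s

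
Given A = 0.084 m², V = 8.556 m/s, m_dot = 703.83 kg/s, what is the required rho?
Formula: \dot{m} = \rho A V
Substituting knowns: 703.83 = rho·0.084·8.556
Solving for rho: rho = 703.83/(0.084·8.556) = 979.3 kg/m³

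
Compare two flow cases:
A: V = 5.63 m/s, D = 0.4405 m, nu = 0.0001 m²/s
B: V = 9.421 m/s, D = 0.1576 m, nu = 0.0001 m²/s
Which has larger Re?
Re(A) = 24800, Re(B) = 14847. Answer: A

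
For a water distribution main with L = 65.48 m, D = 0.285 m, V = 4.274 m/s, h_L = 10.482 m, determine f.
Formula: h_L = f \frac{L}{D} \frac{V^2}{2g}
Substituting knowns: 10.482 = f·(65.48/0.285)·4.274²/(2·9.81)
Solving for f: f = 10.482·2·9.81/((65.48/0.285)·4.274²) = 0.049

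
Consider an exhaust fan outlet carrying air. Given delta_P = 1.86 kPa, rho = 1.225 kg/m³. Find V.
Formula: V = \sqrt{\frac{2 \Delta P}{\rho}}
V = √(2·(1.86·1000)/1.225) = 55.11 m/s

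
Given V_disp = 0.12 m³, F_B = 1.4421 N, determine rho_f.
Formula: F_B = \rho_f g V_{disp}
Substituting knowns: 1.4421 = rho_f·9.81·0.12
Solving for rho_f: rho_f = 1.4421/(9.81·0.12) = 1.225 kg/m³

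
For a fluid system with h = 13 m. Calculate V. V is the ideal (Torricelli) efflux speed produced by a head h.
Formula: V = \sqrt{2 g h}
V = √(2·9.81·13) = 15.97 m/s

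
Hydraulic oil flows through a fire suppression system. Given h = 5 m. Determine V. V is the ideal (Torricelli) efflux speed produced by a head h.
Formula: V = \sqrt{2 g h}
V = √(2·9.81·5) = 9.905 m/s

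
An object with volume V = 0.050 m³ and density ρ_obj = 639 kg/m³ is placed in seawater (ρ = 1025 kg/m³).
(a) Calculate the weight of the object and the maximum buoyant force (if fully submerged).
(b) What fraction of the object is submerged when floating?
(a) W=rho_obj*g*V=639*9.81*0.050=313.4 N; F_B(max)=rho*g*V=1025*9.81*0.050=502.8 N
(b) Floating fraction=rho_obj/rho=639/1025=0.623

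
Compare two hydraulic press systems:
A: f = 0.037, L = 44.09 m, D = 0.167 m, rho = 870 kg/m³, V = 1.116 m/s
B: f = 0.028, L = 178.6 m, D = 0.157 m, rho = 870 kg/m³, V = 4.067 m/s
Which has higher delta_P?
delta_P(A) = 5.292 kPa, delta_P(B) = 229.2 kPa. Answer: B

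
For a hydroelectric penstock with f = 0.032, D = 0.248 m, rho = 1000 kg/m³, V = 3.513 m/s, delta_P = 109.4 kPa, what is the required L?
Formula: \Delta P = f \frac{L}{D} \frac{\rho V^2}{2}
Substituting knowns: 109.4 = 0.032·(L/0.248)·0.5·1000·3.513²/1000
Solving for L: L = (109.4·1000)·0.248/(0.032·0.5·1000·3.513²) = 137.4 m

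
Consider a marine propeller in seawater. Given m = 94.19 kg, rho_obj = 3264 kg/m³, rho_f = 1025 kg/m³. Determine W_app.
Formula: W_{app} = mg\left(1 - \frac{\rho_f}{\rho_{obj}}\right)
W_app = 94.19·9.81·(1 − 1025/3264) = 633.8 N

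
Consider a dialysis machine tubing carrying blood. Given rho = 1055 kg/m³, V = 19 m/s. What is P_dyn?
Formula: P_{dyn} = \frac{1}{2} \rho V^2
P_dyn = 0.5·1055·19²/1000 = 190.4 kPa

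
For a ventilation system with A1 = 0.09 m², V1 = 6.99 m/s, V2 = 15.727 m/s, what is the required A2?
Formula: V_2 = \frac{A_1 V_1}{A_2}
Substituting knowns: 15.727 = 0.09·6.99/A2
Solving for A2: A2 = 0.09·6.99/15.727 = 0.04 m²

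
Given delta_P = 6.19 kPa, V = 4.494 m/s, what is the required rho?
Formula: V = \sqrt{\frac{2 \Delta P}{\rho}}
Substituting knowns: 4.494 = √(2·(6.19·1000)/rho)
Solving for rho: rho = 2·(6.19·1000)/4.494² = 613 kg/m³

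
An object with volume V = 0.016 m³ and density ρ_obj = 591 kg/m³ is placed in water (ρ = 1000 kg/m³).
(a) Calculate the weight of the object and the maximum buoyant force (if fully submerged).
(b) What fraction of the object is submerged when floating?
(a) W=rho_obj*g*V=591*9.81*0.016=92.8 N; F_B(max)=rho*g*V=1000*9.81*0.016=157.0 N
(b) Floating fraction=rho_obj/rho=591/1000=0.591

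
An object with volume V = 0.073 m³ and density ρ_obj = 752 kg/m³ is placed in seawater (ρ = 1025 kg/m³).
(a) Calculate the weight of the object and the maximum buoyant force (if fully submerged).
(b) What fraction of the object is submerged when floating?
(a) W=rho_obj*g*V=752*9.81*0.073=538.5 N; F_B(max)=rho*g*V=1025*9.81*0.073=734.0 N
(b) Floating fraction=rho_obj/rho=752/1025=0.734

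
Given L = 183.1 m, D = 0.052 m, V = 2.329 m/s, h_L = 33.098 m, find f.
Formula: h_L = f \frac{L}{D} \frac{V^2}{2g}
Substituting knowns: 33.098 = f·(183.1/0.052)·2.329²/(2·9.81)
Solving for f: f = 33.098·2·9.81/((183.1/0.052)·2.329²) = 0.034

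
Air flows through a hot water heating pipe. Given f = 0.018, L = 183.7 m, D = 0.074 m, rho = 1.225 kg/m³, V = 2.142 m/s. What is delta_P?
Formula: \Delta P = f \frac{L}{D} \frac{\rho V^2}{2}
delta_P = 0.018·(183.7/0.074)·0.5·1.225·2.142²/1000 = 0.1256 kPa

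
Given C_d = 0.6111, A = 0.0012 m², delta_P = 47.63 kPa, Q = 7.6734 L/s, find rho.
Formula: Q = C_d A \sqrt{\frac{2 \Delta P}{\rho}}
Substituting knowns: 7.6734 = 0.6111·0.0012·√(2·(47.63·1000)/rho)·1000
Solving for rho: rho = 2·(47.63·1000)/((7.6734/1000)/(0.6111·0.0012))² = 870 kg/m³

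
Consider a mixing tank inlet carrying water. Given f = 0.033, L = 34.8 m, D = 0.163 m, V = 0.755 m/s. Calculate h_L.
Formula: h_L = f \frac{L}{D} \frac{V^2}{2g}
h_L = 0.033·(34.8/0.163)·0.755²/(2·9.81) = 0.2047 m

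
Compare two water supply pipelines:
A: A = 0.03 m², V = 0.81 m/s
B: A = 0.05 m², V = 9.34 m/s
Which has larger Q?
Q(A) = 24.3 L/s, Q(B) = 467 L/s. Answer: B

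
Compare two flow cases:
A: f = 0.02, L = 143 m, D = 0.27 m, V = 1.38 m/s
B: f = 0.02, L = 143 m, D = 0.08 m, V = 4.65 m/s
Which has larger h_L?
h_L(A) = 1.028 m, h_L(B) = 39.4 m. Answer: B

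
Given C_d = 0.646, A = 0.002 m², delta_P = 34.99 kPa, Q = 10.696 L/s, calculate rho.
Formula: Q = C_d A \sqrt{\frac{2 \Delta P}{\rho}}
Substituting knowns: 10.696 = 0.646·0.002·√(2·(34.99·1000)/rho)·1000
Solving for rho: rho = 2·(34.99·1000)/((10.696/1000)/(0.646·0.002))² = 1021 kg/m³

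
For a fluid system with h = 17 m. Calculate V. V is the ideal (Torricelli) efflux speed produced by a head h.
Formula: V = \sqrt{2 g h}
V = √(2·9.81·17) = 18.26 m/s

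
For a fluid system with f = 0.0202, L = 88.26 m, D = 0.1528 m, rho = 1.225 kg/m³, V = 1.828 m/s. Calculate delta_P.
Formula: \Delta P = f \frac{L}{D} \frac{\rho V^2}{2}
delta_P = 0.0202·(88.26/0.1528)·0.5·1.225·1.828²/1000 = 0.02388 kPa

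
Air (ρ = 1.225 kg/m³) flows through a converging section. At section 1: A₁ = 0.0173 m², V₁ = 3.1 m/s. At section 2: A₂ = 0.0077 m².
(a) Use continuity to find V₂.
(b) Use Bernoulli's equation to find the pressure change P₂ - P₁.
(a) Continuity: A₁V₁=A₂V₂ -> V₂=A₁V₁/A₂=0.0173*3.1/0.0077=6.96 m/s
(b) Bernoulli: P₂-P₁=0.5*rho*(V₁^2-V₂^2)/1000=0.5*1.225*(3.1^2-6.96^2)/1000=-0.02378 kPa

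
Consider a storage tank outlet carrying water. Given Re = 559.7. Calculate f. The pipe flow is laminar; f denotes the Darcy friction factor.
Formula: f = \frac{64}{Re}
f = 64/559.7 = 0.1143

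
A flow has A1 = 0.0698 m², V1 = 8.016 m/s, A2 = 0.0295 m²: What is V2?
Formula: V_2 = \frac{A_1 V_1}{A_2}
V2 = 0.0698·8.016/0.0295 = 18.97 m/s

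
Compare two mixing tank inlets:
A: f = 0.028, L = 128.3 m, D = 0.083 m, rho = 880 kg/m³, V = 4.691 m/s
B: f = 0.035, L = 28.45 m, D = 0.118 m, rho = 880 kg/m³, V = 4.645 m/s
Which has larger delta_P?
delta_P(A) = 419.1 kPa, delta_P(B) = 80.11 kPa. Answer: A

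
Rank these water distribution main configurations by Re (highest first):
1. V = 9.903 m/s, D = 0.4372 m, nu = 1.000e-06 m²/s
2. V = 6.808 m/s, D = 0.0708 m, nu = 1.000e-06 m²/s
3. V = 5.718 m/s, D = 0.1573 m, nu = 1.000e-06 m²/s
Case 1: Re = 4.330e+06
Case 2: Re = 482006
Case 3: Re = 899441
Ranking (highest first): 1, 3, 2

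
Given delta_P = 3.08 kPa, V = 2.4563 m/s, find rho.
Formula: V = \sqrt{\frac{2 \Delta P}{\rho}}
Substituting knowns: 2.4563 = √(2·(3.08·1000)/rho)
Solving for rho: rho = 2·(3.08·1000)/2.4563² = 1021 kg/m³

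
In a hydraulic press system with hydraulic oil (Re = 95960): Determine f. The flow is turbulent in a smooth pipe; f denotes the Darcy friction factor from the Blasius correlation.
Formula: f = \frac{0.316}{Re^{0.25}}
f = 0.316/95960^0.25 = 0.01795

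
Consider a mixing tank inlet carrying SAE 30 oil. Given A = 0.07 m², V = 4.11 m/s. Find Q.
Formula: Q = A V
Q = 0.07·4.11·1000 = 287.7 L/s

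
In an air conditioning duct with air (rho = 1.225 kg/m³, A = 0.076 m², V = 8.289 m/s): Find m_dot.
Formula: \dot{m} = \rho A V
m_dot = 1.225·0.076·8.289 = 0.7717 kg/s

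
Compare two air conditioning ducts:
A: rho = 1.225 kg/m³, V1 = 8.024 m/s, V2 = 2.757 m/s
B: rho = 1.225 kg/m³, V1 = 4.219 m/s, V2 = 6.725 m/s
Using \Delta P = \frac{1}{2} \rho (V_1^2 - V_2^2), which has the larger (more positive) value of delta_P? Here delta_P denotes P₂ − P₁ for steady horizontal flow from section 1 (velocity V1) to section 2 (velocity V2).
delta_P(A) = 0.03478 kPa, delta_P(B) = -0.0168 kPa. Answer: A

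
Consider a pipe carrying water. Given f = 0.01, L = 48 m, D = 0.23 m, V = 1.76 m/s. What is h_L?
Formula: h_L = f \frac{L}{D} \frac{V^2}{2g}
h_L = 0.01·(48/0.23)·1.76²/(2·9.81) = 0.3295 m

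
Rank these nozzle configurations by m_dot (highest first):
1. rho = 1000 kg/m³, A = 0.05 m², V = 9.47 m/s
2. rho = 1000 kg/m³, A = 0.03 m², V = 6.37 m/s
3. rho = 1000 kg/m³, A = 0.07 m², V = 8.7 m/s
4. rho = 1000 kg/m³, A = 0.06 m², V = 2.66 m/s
Case 1: m_dot = 473.5 kg/s
Case 2: m_dot = 191.1 kg/s
Case 3: m_dot = 609 kg/s
Case 4: m_dot = 159.6 kg/s
Ranking (highest first): 3, 1, 2, 4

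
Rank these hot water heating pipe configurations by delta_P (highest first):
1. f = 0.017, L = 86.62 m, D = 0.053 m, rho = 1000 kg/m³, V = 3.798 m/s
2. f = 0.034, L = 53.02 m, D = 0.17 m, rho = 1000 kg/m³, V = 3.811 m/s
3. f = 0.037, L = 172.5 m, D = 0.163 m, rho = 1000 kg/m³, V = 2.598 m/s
Case 1: delta_P = 200.4 kPa
Case 2: delta_P = 77 kPa
Case 3: delta_P = 132.1 kPa
Ranking (highest first): 1, 3, 2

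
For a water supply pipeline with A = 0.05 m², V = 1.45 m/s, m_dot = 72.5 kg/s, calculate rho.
Formula: \dot{m} = \rho A V
Substituting knowns: 72.5 = rho·0.05·1.45
Solving for rho: rho = 72.5/(0.05·1.45) = 1000 kg/m³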